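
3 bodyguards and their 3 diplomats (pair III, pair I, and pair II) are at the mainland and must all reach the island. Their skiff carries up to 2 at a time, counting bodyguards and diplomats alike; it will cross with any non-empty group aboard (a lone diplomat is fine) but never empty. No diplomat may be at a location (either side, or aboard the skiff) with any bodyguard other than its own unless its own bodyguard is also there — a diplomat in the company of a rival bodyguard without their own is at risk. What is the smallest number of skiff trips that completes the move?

11

Counting alone: each trip to the island takes at most 2 across and each return brings at least 1 back, so after t trips out (and t−1 returns) at most 2t − (t−1) of the 6 are across; that first reaches 6 at t = 5, so at least 9 crossings are needed.
The safety rule pushes this higher. Following every safe sequence of crossings, the most of the 6 that can be at the island as the skiff arrives there on crossing 9 is 5 — never all 6.
So no plan with fewer than 11 crossings exists, and this one achieves 11:
1. bodyguard III and diplomat III cross → the island.
2. bodyguard III crosses ← the mainland.
3. diplomat I and diplomat II cross → the island.
4. diplomat III crosses ← the mainland.
5. bodyguard I and bodyguard II cross → the island.
6. bodyguard I and diplomat I cross ← the mainland.
7. bodyguard I and bodyguard III cross → the island.
8. diplomat II crosses ← the mainland.
9. diplomat I and diplomat III cross → the island.
10. bodyguard II crosses ← the mainland.
11. bodyguard II and diplomat II cross → the island.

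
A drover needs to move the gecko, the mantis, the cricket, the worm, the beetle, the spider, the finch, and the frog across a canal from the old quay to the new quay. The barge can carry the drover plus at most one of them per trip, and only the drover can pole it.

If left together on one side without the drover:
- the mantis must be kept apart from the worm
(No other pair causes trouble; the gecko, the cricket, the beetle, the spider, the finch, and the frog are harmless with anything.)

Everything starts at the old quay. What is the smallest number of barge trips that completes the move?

Counting alone: the drover can take at most 1 across per trip to the new quay, so moving all 8 needs at least 8 loaded trips out, with a return between consecutive ones — at least 15 crossings.
The plan below uses exactly 15 crossings, so it is optimal:
1. Drover goes to the new quay with the mantis.
2. Drover goes back to the old quay alone.
3. Drover goes to the new quay with the gecko.
4. Drover goes back to the old quay alone.
5. Drover goes to the new quay with the cricket.
6. Drover goes back to the old quay alone.
7. Drover goes to the new quay with the beetle.
8. Drover goes back to the old quay alone.
9. Drover goes to the new quay with the spider.
10. Drover goes back to the old quay alone.
11. Drover goes to the new quay with the finch.
12. Drover goes back to the old quay alone.
13. Drover goes to the new quay with the frog.
14. Drover goes back to the old quay alone.
15. Drover goes to the new quay with the worm.

15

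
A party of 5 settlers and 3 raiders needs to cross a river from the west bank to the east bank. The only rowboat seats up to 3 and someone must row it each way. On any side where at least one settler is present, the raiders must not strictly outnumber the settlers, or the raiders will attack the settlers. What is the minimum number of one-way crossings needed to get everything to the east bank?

7

Counting alone: each trip to the east bank takes at most 3 across and each return brings at least 1 back, so after t trips out (and t−1 returns) at most 3t − (t−1) of the 8 are across; that first reaches 8 at t = 4, so at least 7 crossings are needed.
The plan below uses exactly 7 crossings, so it is optimal:
1. 2 raiders → the east bank.  (the west bank: 5S 1R; the east bank: 0S 2R)
2. 1 raider ← the west bank.  (the west bank: 5S 2R; the east bank: 0S 1R)
3. 2 settlers and 1 raider → the east bank.  (the west bank: 3S 1R; the east bank: 2S 2R)
4. 1 raider ← the west bank.  (the west bank: 3S 2R; the east bank: 2S 1R)
5. 1 settler and 2 raiders → the east bank.  (the west bank: 2S 0R; the east bank: 3S 3R)
6. 1 raider ← the west bank.  (the west bank: 2S 1R; the east bank: 3S 2R)
7. 2 settlers and 1 raider → the east bank.  (the west bank: 0S 0R; the east bank: 5S 3R)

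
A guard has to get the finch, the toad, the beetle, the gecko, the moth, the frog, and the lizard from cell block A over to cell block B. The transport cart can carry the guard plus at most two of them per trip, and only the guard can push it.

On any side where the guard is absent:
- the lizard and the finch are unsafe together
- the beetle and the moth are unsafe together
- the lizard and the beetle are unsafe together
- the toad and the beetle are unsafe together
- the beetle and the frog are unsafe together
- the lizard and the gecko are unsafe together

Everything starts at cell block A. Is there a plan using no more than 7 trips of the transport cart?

Counting alone: the guard can take at most 2 across per trip to cell block B, so moving all 7 needs at least 4 loaded trips out, with a return between consecutive ones — at least 7 crossings.
The safety rule pushes this higher. Following every safe sequence of crossings, the most of the 7 that can be at cell block B as the transport cart arrives there on crossing 7 is 6 — never all 7.
So the move cannot be finished within 7 crossings. (The shortest complete plan takes 9:)
1. Guard goes to cell block B with the beetle and the lizard.  [cell block A: the finch, the frog, the gecko, the moth, the toad | cell block B: the beetle, the lizard]
2. Guard goes back to cell block A with the beetle.  [cell block A: the beetle, the finch, the frog, the gecko, the moth, the toad | cell block B: the lizard]
3. Guard goes to cell block B with the beetle and the toad.  [cell block A: the finch, the frog, the gecko, the moth | cell block B: the beetle, the lizard, the toad]
4. Guard goes back to cell block A with the beetle.  [cell block A: the beetle, the finch, the frog, the gecko, the moth | cell block B: the lizard, the toad]
5. Guard goes to cell block B with the frog and the moth.  [cell block A: the beetle, the finch, the gecko | cell block B: the frog, the lizard, the moth, the toad]
6. Guard goes back to cell block A alone.  [cell block A: the beetle, the finch, the gecko | cell block B: the frog, the lizard, the moth, the toad]
7. Guard goes to cell block B with the finch and the gecko.  [cell block A: the beetle | cell block B: the finch, the frog, the gecko, the lizard, the moth, the toad]
8. Guard goes back to cell block A with the lizard.  [cell block A: the beetle, the lizard | cell block B: the finch, the frog, the gecko, the moth, the toad]
9. Guard goes to cell block B with the beetle and the lizard.  [cell block A: — | cell block B: the beetle, the finch, the frog, the gecko, the lizard, the moth, the toad]

No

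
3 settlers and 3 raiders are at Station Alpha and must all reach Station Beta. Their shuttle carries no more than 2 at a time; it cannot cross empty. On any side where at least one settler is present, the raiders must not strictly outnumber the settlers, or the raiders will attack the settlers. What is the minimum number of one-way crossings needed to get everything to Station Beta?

Counting alone: each trip to Station Beta takes at most 2 across and each return brings at least 1 back, so after t trips out (and t−1 returns) at most 2t − (t−1) of the 6 are across; that first reaches 6 at t = 5, so at least 9 crossings are needed.
The safety rule pushes this higher. Following every safe sequence of crossings, the most of the 6 that can be at Station Beta as the shuttle arrives there on crossing 9 is 5 — never all 6.
So no plan with fewer than 11 crossings exists, and this one achieves 11:
1. 2 raiders → Station Beta.  (Station Alpha: 3S 1R; Station Beta: 0S 2R)
2. 1 raider ← Station Alpha.  (Station Alpha: 3S 2R; Station Beta: 0S 1R)
3. 2 raiders → Station Beta.  (Station Alpha: 3S 0R; Station Beta: 0S 3R)
4. 1 raider ← Station Alpha.  (Station Alpha: 3S 1R; Station Beta: 0S 2R)
5. 2 settlers → Station Beta.  (Station Alpha: 1S 1R; Station Beta: 2S 2R)
6. 1 settler and 1 raider ← Station Alpha.  (Station Alpha: 2S 2R; Station Beta: 1S 1R)
7. 2 settlers → Station Beta.  (Station Alpha: 0S 2R; Station Beta: 3S 1R)
8. 1 raider ← Station Alpha.  (Station Alpha: 0S 3R; Station Beta: 3S 0R)
9. 2 raiders → Station Beta.  (Station Alpha: 0S 1R; Station Beta: 3S 2R)
10. 1 raider ← Station Alpha.  (Station Alpha: 0S 2R; Station Beta: 3S 1R)
11. 2 raiders → Station Beta.  (Station Alpha: 0S 0R; Station Beta: 3S 3R)

11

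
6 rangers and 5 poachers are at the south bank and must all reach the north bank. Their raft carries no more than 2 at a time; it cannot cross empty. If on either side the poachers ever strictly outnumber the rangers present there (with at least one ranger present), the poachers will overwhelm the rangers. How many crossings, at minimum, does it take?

19

Counting alone: each trip to the north bank takes at most 2 across and each return brings at least 1 back, so after t trips out (and t−1 returns) at most 2t − (t−1) of the 11 are across; that first reaches 11 at t = 10, so at least 19 crossings are needed.
The plan below uses exactly 19 crossings, so it is optimal:
1. 2 poachers → the north bank.  (the south bank: 6R 3P; the north bank: 0R 2P)
2. 1 poacher ← the south bank.  (the south bank: 6R 4P; the north bank: 0R 1P)
3. 2 poachers → the north bank.  (the south bank: 6R 2P; the north bank: 0R 3P)
4. 1 poacher ← the south bank.  (the south bank: 6R 3P; the north bank: 0R 2P)
5. 2 rangers → the north bank.  (the south bank: 4R 3P; the north bank: 2R 2P)
6. 1 poacher ← the south bank.  (the south bank: 4R 4P; the north bank: 2R 1P)
7. 1 ranger and 1 poacher → the north bank.  (the south bank: 3R 3P; the north bank: 3R 2P)
8. 1 ranger ← the south bank.  (the south bank: 4R 3P; the north bank: 2R 2P)
9. 1 ranger and 1 poacher → the north bank.  (the south bank: 3R 2P; the north bank: 3R 3P)
10. 1 poacher ← the south bank.  (the south bank: 3R 3P; the north bank: 3R 2P)
11. 1 ranger and 1 poacher → the north bank.  (the south bank: 2R 2P; the north bank: 4R 3P)
12. 1 ranger ← the south bank.  (the south bank: 3R 2P; the north bank: 3R 3P)
13. 1 ranger and 1 poacher → the north bank.  (the south bank: 2R 1P; the north bank: 4R 4P)
14. 1 poacher ← the south bank.  (the south bank: 2R 2P; the north bank: 4R 3P)
15. 1 ranger and 1 poacher → the north bank.  (the south bank: 1R 1P; the north bank: 5R 4P)
16. 1 ranger ← the south bank.  (the south bank: 2R 1P; the north bank: 4R 4P)
17. 1 ranger and 1 poacher → the north bank.  (the south bank: 1R 0P; the north bank: 5R 5P)
18. 1 poacher ← the south bank.  (the south bank: 1R 1P; the north bank: 5R 4P)
19. 1 ranger and 1 poacher → the north bank.  (the south bank: 0R 0P; the north bank: 6R 5P)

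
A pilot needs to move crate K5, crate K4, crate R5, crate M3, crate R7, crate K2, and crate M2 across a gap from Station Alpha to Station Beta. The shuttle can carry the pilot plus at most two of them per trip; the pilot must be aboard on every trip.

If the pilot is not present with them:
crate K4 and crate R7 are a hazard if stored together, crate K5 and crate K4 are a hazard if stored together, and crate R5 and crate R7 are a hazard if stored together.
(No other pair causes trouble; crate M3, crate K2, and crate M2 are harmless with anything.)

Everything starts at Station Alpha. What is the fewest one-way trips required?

Counting alone: the pilot can take at most 2 across per trip to Station Beta, so moving all 7 needs at least 4 loaded trips out, with a return between consecutive ones — at least 7 crossings.
The plan below uses exactly 7 crossings, so it is optimal:
1. Pilot goes to Station Beta with crate K5 and crate R7.  [Station Alpha: crate K2, crate K4, crate M2, crate M3, crate R5 | Station Beta: crate K5, crate R7]
2. Pilot goes back to Station Alpha alone.  [Station Alpha: crate K2, crate K4, crate M2, crate M3, crate R5 | Station Beta: crate K5, crate R7]
3. Pilot goes to Station Beta with crate M3.  [Station Alpha: crate K2, crate K4, crate M2, crate R5 | Station Beta: crate K5, crate M3, crate R7]
4. Pilot goes back to Station Alpha alone.  [Station Alpha: crate K2, crate K4, crate M2, crate R5 | Station Beta: crate K5, crate M3, crate R7]
5. Pilot goes to Station Beta with crate K2 and crate M2.  [Station Alpha: crate K4, crate R5 | Station Beta: crate K2, crate K5, crate M2, crate M3, crate R7]
6. Pilot goes back to Station Alpha alone.  [Station Alpha: crate K4, crate R5 | Station Beta: crate K2, crate K5, crate M2, crate M3, crate R7]
7. Pilot goes to Station Beta with crate K4 and crate R5.  [Station Alpha: — | Station Beta: crate K2, crate K4, crate K5, crate M2, crate M3, crate R5, crate R7]

7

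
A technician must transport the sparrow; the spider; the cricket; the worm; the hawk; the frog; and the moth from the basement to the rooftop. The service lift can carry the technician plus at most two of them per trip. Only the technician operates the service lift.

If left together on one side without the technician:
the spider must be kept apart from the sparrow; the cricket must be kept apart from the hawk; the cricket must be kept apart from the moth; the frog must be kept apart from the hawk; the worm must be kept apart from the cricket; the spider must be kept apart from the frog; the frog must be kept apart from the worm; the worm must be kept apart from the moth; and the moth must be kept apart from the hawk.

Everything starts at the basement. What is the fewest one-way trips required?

impossible

Whatever the first load, the items left behind include a forbidden pair without the technician. No opening move is safe, so no plan exists.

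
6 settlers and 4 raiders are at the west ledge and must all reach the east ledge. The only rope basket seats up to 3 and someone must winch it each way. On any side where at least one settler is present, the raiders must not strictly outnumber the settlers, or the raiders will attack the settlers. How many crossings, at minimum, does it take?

9

Counting alone: each trip to the east ledge takes at most 3 across and each return brings at least 1 back, so after t trips out (and t−1 returns) at most 3t − (t−1) of the 10 are across; that first reaches 10 at t = 5, so at least 9 crossings are needed.
The plan below uses exactly 9 crossings, so it is optimal:
1. 2 raiders → the east ledge.  (the west ledge: 6S 2R; the east ledge: 0S 2R)
2. 1 raider ← the west ledge.  (the west ledge: 6S 3R; the east ledge: 0S 1R)
3. 3 raiders → the east ledge.  (the west ledge: 6S 0R; the east ledge: 0S 4R)
4. 1 raider ← the west ledge.  (the west ledge: 6S 1R; the east ledge: 0S 3R)
5. 3 settlers → the east ledge.  (the west ledge: 3S 1R; the east ledge: 3S 3R)
6. 1 raider ← the west ledge.  (the west ledge: 3S 2R; the east ledge: 3S 2R)
7. 1 settler and 2 raiders → the east ledge.  (the west ledge: 2S 0R; the east ledge: 4S 4R)
8. 1 raider ← the west ledge.  (the west ledge: 2S 1R; the east ledge: 4S 3R)
9. 2 settlers and 1 raider → the east ledge.  (the west ledge: 0S 0R; the east ledge: 6S 4R)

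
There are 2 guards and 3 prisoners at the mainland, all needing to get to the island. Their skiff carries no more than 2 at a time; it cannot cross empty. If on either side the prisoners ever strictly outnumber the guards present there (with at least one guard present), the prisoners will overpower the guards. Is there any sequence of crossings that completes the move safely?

No

The prisoners already outnumber the guards at the mainland before anyone moves, so the starting position itself is disallowed.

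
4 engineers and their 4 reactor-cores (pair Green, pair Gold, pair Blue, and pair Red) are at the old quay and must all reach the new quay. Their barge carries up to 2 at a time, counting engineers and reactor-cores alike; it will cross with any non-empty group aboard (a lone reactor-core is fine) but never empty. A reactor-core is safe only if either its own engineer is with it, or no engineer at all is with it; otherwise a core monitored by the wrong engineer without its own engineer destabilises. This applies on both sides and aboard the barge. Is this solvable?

No

Following every safe sequence of crossings from the start, the most of the 8 that can be at the new quay as the barge arrives there on crossings 1, 3, 5 is 2, 3, 4 respectively; the best ever achieved is 4 of 8.
From crossing 7 on, no configuration arises that was not already reachable earlier: only 44 distinct safe configurations (who is on which side, and where the barge is) can ever be reached, none of them has everyone across, and every continuation just revisits them. So no valid plan exists.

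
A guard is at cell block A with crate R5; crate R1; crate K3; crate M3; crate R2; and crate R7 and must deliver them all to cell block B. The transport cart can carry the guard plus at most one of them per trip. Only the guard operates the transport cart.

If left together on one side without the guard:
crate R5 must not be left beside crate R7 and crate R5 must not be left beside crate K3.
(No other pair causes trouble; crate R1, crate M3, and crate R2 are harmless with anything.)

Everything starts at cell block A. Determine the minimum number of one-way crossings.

13

Counting alone: the guard can take at most 1 across per trip to cell block B, so moving all 6 needs at least 6 loaded trips out, with a return between consecutive ones — at least 11 crossings.
The safety rule pushes this higher. Following every safe sequence of crossings, the most of the 6 that can be at cell block B as the transport cart arrives there on crossing 11 is 5 — never all 6.
So no plan with fewer than 13 crossings exists, and this one achieves 13:
1. Guard goes to cell block B with crate R5.
2. Guard goes back to cell block A alone.
3. Guard goes to cell block B with crate R1.
4. Guard goes back to cell block A alone.
5. Guard goes to cell block B with crate K3.
6. Guard goes back to cell block A with crate R5.
7. Guard goes to cell block B with crate R7.
8. Guard goes back to cell block A alone.
9. Guard goes to cell block B with crate M3.
10. Guard goes back to cell block A alone.
11. Guard goes to cell block B with crate R2.
12. Guard goes back to cell block A alone.
13. Guard goes to cell block B with crate R5.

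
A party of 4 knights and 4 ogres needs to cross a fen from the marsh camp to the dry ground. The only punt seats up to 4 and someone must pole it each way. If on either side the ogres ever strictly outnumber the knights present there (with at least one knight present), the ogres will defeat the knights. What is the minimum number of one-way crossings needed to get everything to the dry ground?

5

Counting alone: each trip to the dry ground takes at most 4 across and each return brings at least 1 back, so after t trips out (and t−1 returns) at most 4t − (t−1) of the 8 are across; that first reaches 8 at t = 3, so at least 5 crossings are needed.
The plan below uses exactly 5 crossings, so it is optimal:
1. 2 ogres → the dry ground.  (the marsh camp: 4K 2O; the dry ground: 0K 2O)
2. 1 ogre ← the marsh camp.  (the marsh camp: 4K 3O; the dry ground: 0K 1O)
3. 4 knights → the dry ground.  (the marsh camp: 0K 3O; the dry ground: 4K 1O)
4. 1 ogre ← the marsh camp.  (the marsh camp: 0K 4O; the dry ground: 4K 0O)
5. 4 ogres → the dry ground.  (the marsh camp: 0K 0O; the dry ground: 4K 4O)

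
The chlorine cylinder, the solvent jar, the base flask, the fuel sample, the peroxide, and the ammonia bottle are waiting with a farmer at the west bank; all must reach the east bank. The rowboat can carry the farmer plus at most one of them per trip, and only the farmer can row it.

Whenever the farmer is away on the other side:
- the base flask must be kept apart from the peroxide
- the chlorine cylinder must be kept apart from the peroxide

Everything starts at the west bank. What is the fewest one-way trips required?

Counting alone: the farmer can take at most 1 across per trip to the east bank, so moving all 6 needs at least 6 loaded trips out, with a return between consecutive ones — at least 11 crossings.
The safety rule pushes this higher. Following every safe sequence of crossings, the most of the 6 that can be at the east bank as the rowboat arrives there on crossing 11 is 5 — never all 6.
So no plan with fewer than 13 crossings exists, and this one achieves 13:
1. Farmer goes to the east bank with the peroxide.
2. Farmer goes back to the west bank alone.
3. Farmer goes to the east bank with the chlorine cylinder.
4. Farmer goes back to the west bank with the peroxide.
5. Farmer goes to the east bank with the base flask.
6. Farmer goes back to the west bank alone.
7. Farmer goes to the east bank with the solvent jar.
8. Farmer goes back to the west bank alone.
9. Farmer goes to the east bank with the fuel sample.
10. Farmer goes back to the west bank alone.
11. Farmer goes to the east bank with the ammonia bottle.
12. Farmer goes back to the west bank alone.
13. Farmer goes to the east bank with the peroxide.

13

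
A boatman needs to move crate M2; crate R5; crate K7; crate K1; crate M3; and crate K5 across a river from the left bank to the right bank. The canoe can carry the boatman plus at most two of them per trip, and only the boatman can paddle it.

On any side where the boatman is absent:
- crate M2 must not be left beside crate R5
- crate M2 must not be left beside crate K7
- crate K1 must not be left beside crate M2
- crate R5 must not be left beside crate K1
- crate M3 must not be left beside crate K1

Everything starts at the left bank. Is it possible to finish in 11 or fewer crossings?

Yes

Yes — this plan uses 9 crossings (≤ 11):
1. Boatman goes to the right bank with crate K1 and crate M2.  [the left bank: crate K5, crate K7, crate M3, crate R5 | the right bank: crate K1, crate M2]
2. Boatman goes back to the left bank with crate M2.  [the left bank: crate K5, crate K7, crate M2, crate M3, crate R5 | the right bank: crate K1]
3. Boatman goes to the right bank with crate K7 and crate M2.  [the left bank: crate K5, crate M3, crate R5 | the right bank: crate K1, crate K7, crate M2]
4. Boatman goes back to the left bank with crate M2.  [the left bank: crate K5, crate M2, crate M3, crate R5 | the right bank: crate K1, crate K7]
5. Boatman goes to the right bank with crate K5 and crate M2.  [the left bank: crate M3, crate R5 | the right bank: crate K1, crate K5, crate K7, crate M2]
6. Boatman goes back to the left bank with crate M2.  [the left bank: crate M2, crate M3, crate R5 | the right bank: crate K1, crate K5, crate K7]
7. Boatman goes to the right bank with crate M3 and crate R5.  [the left bank: crate M2 | the right bank: crate K1, crate K5, crate K7, crate M3, crate R5]
8. Boatman goes back to the left bank with crate K1.  [the left bank: crate K1, crate M2 | the right bank: crate K5, crate K7, crate M3, crate R5]
9. Boatman goes to the right bank with crate K1 and crate M2.  [the left bank: — | the right bank: crate K1, crate K5, crate K7, crate M2, crate M3, crate R5]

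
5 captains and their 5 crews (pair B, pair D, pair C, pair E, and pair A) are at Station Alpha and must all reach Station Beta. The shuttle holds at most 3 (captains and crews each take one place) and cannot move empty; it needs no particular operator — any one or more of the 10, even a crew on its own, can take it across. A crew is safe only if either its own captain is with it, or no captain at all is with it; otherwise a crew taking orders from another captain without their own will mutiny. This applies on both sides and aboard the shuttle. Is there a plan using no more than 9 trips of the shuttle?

No

Counting alone: each trip to Station Beta takes at most 3 across and each return brings at least 1 back, so after t trips out (and t−1 returns) at most 3t − (t−1) of the 10 are across; that first reaches 10 at t = 5, so at least 9 crossings are needed.
The safety rule pushes this higher. Following every safe sequence of crossings, the most of the 10 that can be at Station Beta as the shuttle arrives there on crossing 9 is 9 — never all 10.
So the move cannot be finished within 9 crossings. (The shortest complete plan takes 11:)
1. captain B and crew B cross → Station Beta.
2. captain B crosses ← Station Alpha.
3. crew C, crew D, and crew E cross → Station Beta.
4. crew B crosses ← Station Alpha.
5. captain C, captain D, and captain E cross → Station Beta.
6. captain D and crew D cross ← Station Alpha.
7. captain A, captain B, and captain D cross → Station Beta.
8. crew C crosses ← Station Alpha.
9. crew B and crew D cross → Station Beta.
10. crew B crosses ← Station Alpha.
11. crew A, crew B, and crew C cross → Station Beta.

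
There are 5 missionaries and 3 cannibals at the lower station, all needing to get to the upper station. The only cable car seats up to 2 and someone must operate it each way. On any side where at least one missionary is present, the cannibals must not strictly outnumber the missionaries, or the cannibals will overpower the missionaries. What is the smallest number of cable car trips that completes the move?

Counting alone: each trip to the upper station takes at most 2 across and each return brings at least 1 back, so after t trips out (and t−1 returns) at most 2t − (t−1) of the 8 are across; that first reaches 8 at t = 7, so at least 13 crossings are needed.
The plan below uses exactly 13 crossings, so it is optimal:
1. 2 cannibals → the upper station.  (the lower station: 5M 1C; the upper station: 0M 2C)
2. 1 cannibal ← the lower station.  (the lower station: 5M 2C; the upper station: 0M 1C)
3. 2 cannibals → the upper station.  (the lower station: 5M 0C; the upper station: 0M 3C)
4. 1 cannibal ← the lower station.  (the lower station: 5M 1C; the upper station: 0M 2C)
5. 2 missionaries → the upper station.  (the lower station: 3M 1C; the upper station: 2M 2C)
6. 1 cannibal ← the lower station.  (the lower station: 3M 2C; the upper station: 2M 1C)
7. 1 missionary and 1 cannibal → the upper station.  (the lower station: 2M 1C; the upper station: 3M 2C)
8. 1 cannibal ← the lower station.  (the lower station: 2M 2C; the upper station: 3M 1C)
9. 2 cannibals → the upper station.  (the lower station: 2M 0C; the upper station: 3M 3C)
10. 1 cannibal ← the lower station.  (the lower station: 2M 1C; the upper station: 3M 2C)
11. 1 missionary and 1 cannibal → the upper station.  (the lower station: 1M 0C; the upper station: 4M 3C)
12. 1 cannibal ← the lower station.  (the lower station: 1M 1C; the upper station: 4M 2C)
13. 1 missionary and 1 cannibal → the upper station.  (the lower station: 0M 0C; the upper station: 5M 3C)

13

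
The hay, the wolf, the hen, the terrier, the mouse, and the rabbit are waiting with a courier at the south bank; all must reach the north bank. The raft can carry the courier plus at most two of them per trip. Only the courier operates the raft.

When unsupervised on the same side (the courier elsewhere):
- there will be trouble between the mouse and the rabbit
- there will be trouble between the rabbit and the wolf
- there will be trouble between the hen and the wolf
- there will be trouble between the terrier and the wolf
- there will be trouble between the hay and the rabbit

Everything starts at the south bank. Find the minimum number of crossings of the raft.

Counting alone: the courier can take at most 2 across per trip to the north bank, so moving all 6 needs at least 3 loaded trips out, with a return between consecutive ones — at least 5 crossings.
The safety rule pushes this higher. Following every safe sequence of crossings, the most of the 6 that can be at the north bank as the raft arrives there on crossing 5 is 5 — never all 6.
So no plan with fewer than 7 crossings exists, and this one achieves 7:
1. Courier goes to the north bank with the rabbit and the wolf.  [the south bank: the hay, the hen, the mouse, the terrier | the north bank: the rabbit, the wolf]
2. Courier goes back to the south bank with the wolf.  [the south bank: the hay, the hen, the mouse, the terrier, the wolf | the north bank: the rabbit]
3. Courier goes to the north bank with the hen and the terrier.  [the south bank: the hay, the mouse, the wolf | the north bank: the hen, the rabbit, the terrier]
4. Courier goes back to the south bank alone.  [the south bank: the hay, the mouse, the wolf | the north bank: the hen, the rabbit, the terrier]
5. Courier goes to the north bank with the hay and the mouse.  [the south bank: the wolf | the north bank: the hay, the hen, the mouse, the rabbit, the terrier]
6. Courier goes back to the south bank with the rabbit.  [the south bank: the rabbit, the wolf | the north bank: the hay, the hen, the mouse, the terrier]
7. Courier goes to the north bank with the rabbit and the wolf.  [the south bank: — | the north bank: the hay, the hen, the mouse, the rabbit, the terrier, the wolf]

7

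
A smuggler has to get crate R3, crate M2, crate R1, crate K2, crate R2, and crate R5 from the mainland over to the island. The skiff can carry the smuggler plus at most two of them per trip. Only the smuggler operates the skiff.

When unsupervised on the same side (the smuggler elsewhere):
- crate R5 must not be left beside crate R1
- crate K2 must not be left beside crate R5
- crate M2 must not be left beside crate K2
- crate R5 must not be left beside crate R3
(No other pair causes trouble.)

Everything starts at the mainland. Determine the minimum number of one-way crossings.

7

Counting alone: the smuggler can take at most 2 across per trip to the island, so moving all 6 needs at least 3 loaded trips out, with a return between consecutive ones — at least 5 crossings.
The safety rule pushes this higher. Following every safe sequence of crossings, the most of the 6 that can be at the island as the skiff arrives there on crossing 5 is 5 — never all 6.
So no plan with fewer than 7 crossings exists, and this one achieves 7:
1. Smuggler goes to the island with crate M2 and crate R5.
2. Smuggler goes back to the mainland alone.
3. Smuggler goes to the island with crate R2.
4. Smuggler goes back to the mainland alone.
5. Smuggler goes to the island with crate R1 and crate R3.
6. Smuggler goes back to the mainland with crate R5.
7. Smuggler goes to the island with crate K2 and crate R5.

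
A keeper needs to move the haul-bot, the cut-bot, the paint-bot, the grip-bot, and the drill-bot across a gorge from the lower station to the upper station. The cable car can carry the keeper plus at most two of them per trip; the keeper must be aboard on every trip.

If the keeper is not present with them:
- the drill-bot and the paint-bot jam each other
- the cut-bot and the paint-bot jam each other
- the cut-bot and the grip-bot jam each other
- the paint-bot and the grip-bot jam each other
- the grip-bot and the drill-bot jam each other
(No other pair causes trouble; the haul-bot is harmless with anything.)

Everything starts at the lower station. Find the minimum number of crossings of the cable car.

Counting alone: the keeper can take at most 2 across per trip to the upper station, so moving all 5 needs at least 3 loaded trips out, with a return between consecutive ones — at least 5 crossings.
The safety rule pushes this higher. Following every safe sequence of crossings, the most of the 5 that can be at the upper station as the cable car arrives there on crossing 5 is 4 — never all 5.
So no plan with fewer than 7 crossings exists, and this one achieves 7:
1. Keeper goes to the upper station with the grip-bot and the paint-bot.
2. Keeper goes back to the lower station with the paint-bot.
3. Keeper goes to the upper station with the haul-bot and the paint-bot.
4. Keeper goes back to the lower station with the paint-bot.
5. Keeper goes to the upper station with the cut-bot and the drill-bot.
6. Keeper goes back to the lower station with the grip-bot.
7. Keeper goes to the upper station with the grip-bot and the paint-bot.

7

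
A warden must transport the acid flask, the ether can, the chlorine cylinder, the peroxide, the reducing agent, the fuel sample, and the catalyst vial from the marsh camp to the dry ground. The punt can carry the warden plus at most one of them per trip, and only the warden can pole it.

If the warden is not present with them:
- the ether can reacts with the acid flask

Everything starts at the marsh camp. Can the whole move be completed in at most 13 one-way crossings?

Yes — this plan uses 13 crossings (≤ 13):
1. Warden goes to the dry ground with the acid flask.  [the marsh camp: the catalyst vial, the chlorine cylinder, the ether can, the fuel sample, the peroxide, the reducing agent | the dry ground: the acid flask]
2. Warden goes back to the marsh camp alone.  [the marsh camp: the catalyst vial, the chlorine cylinder, the ether can, the fuel sample, the peroxide, the reducing agent | the dry ground: the acid flask]
3. Warden goes to the dry ground with the chlorine cylinder.  [the marsh camp: the catalyst vial, the ether can, the fuel sample, the peroxide, the reducing agent | the dry ground: the acid flask, the chlorine cylinder]
4. Warden goes back to the marsh camp alone.  [the marsh camp: the catalyst vial, the ether can, the fuel sample, the peroxide, the reducing agent | the dry ground: the acid flask, the chlorine cylinder]
5. Warden goes to the dry ground with the peroxide.  [the marsh camp: the catalyst vial, the ether can, the fuel sample, the reducing agent | the dry ground: the acid flask, the chlorine cylinder, the peroxide]
6. Warden goes back to the marsh camp alone.  [the marsh camp: the catalyst vial, the ether can, the fuel sample, the reducing agent | the dry ground: the acid flask, the chlorine cylinder, the peroxide]
7. Warden goes to the dry ground with the reducing agent.  [the marsh camp: the catalyst vial, the ether can, the fuel sample | the dry ground: the acid flask, the chlorine cylinder, the peroxide, the reducing agent]
8. Warden goes back to the marsh camp alone.  [the marsh camp: the catalyst vial, the ether can, the fuel sample | the dry ground: the acid flask, the chlorine cylinder, the peroxide, the reducing agent]
9. Warden goes to the dry ground with the fuel sample.  [the marsh camp: the catalyst vial, the ether can | the dry ground: the acid flask, the chlorine cylinder, the fuel sample, the peroxide, the reducing agent]
10. Warden goes back to the marsh camp alone.  [the marsh camp: the catalyst vial, the ether can | the dry ground: the acid flask, the chlorine cylinder, the fuel sample, the peroxide, the reducing agent]
11. Warden goes to the dry ground with the catalyst vial.  [the marsh camp: the ether can | the dry ground: the acid flask, the catalyst vial, the chlorine cylinder, the fuel sample, the peroxide, the reducing agent]
12. Warden goes back to the marsh camp alone.  [the marsh camp: the ether can | the dry ground: the acid flask, the catalyst vial, the chlorine cylinder, the fuel sample, the peroxide, the reducing agent]
13. Warden goes to the dry ground with the ether can.  [the marsh camp: — | the dry ground: the acid flask, the catalyst vial, the chlorine cylinder, the ether can, the fuel sample, the peroxide, the reducing agent]

Yes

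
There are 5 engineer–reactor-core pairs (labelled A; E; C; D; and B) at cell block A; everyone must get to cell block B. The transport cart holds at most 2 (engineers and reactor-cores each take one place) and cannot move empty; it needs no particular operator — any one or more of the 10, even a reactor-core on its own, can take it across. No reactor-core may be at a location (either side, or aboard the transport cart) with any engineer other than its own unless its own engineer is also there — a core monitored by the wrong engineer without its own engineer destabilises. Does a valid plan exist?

No

Following every safe sequence of crossings from the start, the most of the 10 that can be at cell block B as the transport cart arrives there on crossings 1, 3, 5, 7 is 2, 3, 4, 5 respectively; the best ever achieved is 5 of 10.
From crossing 9 on, no configuration arises that was not already reachable earlier: only 82 distinct safe configurations (who is on which side, and where the transport cart is) can ever be reached, none of them has everyone across, and every continuation just revisits them. So no valid plan exists.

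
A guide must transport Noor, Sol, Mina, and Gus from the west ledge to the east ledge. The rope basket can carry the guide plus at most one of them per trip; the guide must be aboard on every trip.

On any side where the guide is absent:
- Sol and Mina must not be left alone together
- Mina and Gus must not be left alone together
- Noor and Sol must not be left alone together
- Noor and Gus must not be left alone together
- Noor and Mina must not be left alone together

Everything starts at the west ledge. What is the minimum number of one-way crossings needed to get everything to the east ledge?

Whatever the first load, the items left behind include a forbidden pair without the guide. No opening move is safe, so no plan exists.

impossible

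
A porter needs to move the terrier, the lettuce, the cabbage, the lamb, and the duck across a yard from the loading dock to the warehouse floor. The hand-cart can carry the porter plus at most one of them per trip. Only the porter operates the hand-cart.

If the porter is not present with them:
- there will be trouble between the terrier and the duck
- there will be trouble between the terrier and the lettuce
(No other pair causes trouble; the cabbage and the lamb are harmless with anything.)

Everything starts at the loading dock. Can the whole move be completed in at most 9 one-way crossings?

No

Counting alone: the porter can take at most 1 across per trip to the warehouse floor, so moving all 5 needs at least 5 loaded trips out, with a return between consecutive ones — at least 9 crossings.
The safety rule pushes this higher. Following every safe sequence of crossings, the most of the 5 that can be at the warehouse floor as the hand-cart arrives there on crossing 9 is 4 — never all 5.
So the move cannot be finished within 9 crossings. (The shortest complete plan takes 11:)
1. Porter goes to the warehouse floor with the terrier.  [the loading dock: the cabbage, the duck, the lamb, the lettuce | the warehouse floor: the terrier]
2. Porter goes back to the loading dock alone.  [the loading dock: the cabbage, the duck, the lamb, the lettuce | the warehouse floor: the terrier]
3. Porter goes to the warehouse floor with the lettuce.  [the loading dock: the cabbage, the duck, the lamb | the warehouse floor: the lettuce, the terrier]
4. Porter goes back to the loading dock with the terrier.  [the loading dock: the cabbage, the duck, the lamb, the terrier | the warehouse floor: the lettuce]
5. Porter goes to the warehouse floor with the duck.  [the loading dock: the cabbage, the lamb, the terrier | the warehouse floor: the duck, the lettuce]
6. Porter goes back to the loading dock alone.  [the loading dock: the cabbage, the lamb, the terrier | the warehouse floor: the duck, the lettuce]
7. Porter goes to the warehouse floor with the cabbage.  [the loading dock: the lamb, the terrier | the warehouse floor: the cabbage, the duck, the lettuce]
8. Porter goes back to the loading dock alone.  [the loading dock: the lamb, the terrier | the warehouse floor: the cabbage, the duck, the lettuce]
9. Porter goes to the warehouse floor with the lamb.  [the loading dock: the terrier | the warehouse floor: the cabbage, the duck, the lamb, the lettuce]
10. Porter goes back to the loading dock alone.  [the loading dock: the terrier | the warehouse floor: the cabbage, the duck, the lamb, the lettuce]
11. Porter goes to the warehouse floor with the terrier.  [the loading dock: — | the warehouse floor: the cabbage, the duck, the lamb, the lettuce, the terrier]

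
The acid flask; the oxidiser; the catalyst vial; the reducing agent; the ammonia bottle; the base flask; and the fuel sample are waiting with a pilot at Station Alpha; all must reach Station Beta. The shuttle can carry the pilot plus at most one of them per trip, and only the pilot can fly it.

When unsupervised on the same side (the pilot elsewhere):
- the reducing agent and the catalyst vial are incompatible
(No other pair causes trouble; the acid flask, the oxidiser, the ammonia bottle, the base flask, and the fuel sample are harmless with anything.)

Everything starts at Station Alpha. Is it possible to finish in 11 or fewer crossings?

Counting alone: the pilot can take at most 1 across per trip to Station Beta, so moving all 7 needs at least 7 loaded trips out, with a return between consecutive ones — at least 13 crossings.
Since 11 < 13, 11 crossings cannot be enough. (The shortest complete plan in fact takes 13:)
1. Pilot goes to Station Beta with the catalyst vial.
2. Pilot goes back to Station Alpha alone.
3. Pilot goes to Station Beta with the acid flask.
4. Pilot goes back to Station Alpha alone.
5. Pilot goes to Station Beta with the oxidiser.
6. Pilot goes back to Station Alpha alone.
7. Pilot goes to Station Beta with the ammonia bottle.
8. Pilot goes back to Station Alpha alone.
9. Pilot goes to Station Beta with the base flask.
10. Pilot goes back to Station Alpha alone.
11. Pilot goes to Station Beta with the fuel sample.
12. Pilot goes back to Station Alpha alone.
13. Pilot goes to Station Beta with the reducing agent.

No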